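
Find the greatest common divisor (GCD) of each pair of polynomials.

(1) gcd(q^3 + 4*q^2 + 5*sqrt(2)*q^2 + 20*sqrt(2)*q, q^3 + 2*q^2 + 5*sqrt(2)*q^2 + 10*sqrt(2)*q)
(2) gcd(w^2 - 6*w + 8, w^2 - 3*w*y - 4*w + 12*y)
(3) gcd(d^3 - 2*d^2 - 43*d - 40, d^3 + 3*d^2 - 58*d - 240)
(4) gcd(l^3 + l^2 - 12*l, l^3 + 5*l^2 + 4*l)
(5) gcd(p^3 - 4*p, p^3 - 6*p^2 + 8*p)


(1) = q^2 + 5*sqrt(2)*q
(2) = w - 4
(3) = d^2 - 3*d - 40
(4) = gcd(l*(l - 3)*(l + 4), l*(l + 1)*(l + 4)) = l^2 + 4*l
(5) = gcd(p*(p - 2)*(p + 2), p*(p - 4)*(p - 2)) = p^2 - 2*p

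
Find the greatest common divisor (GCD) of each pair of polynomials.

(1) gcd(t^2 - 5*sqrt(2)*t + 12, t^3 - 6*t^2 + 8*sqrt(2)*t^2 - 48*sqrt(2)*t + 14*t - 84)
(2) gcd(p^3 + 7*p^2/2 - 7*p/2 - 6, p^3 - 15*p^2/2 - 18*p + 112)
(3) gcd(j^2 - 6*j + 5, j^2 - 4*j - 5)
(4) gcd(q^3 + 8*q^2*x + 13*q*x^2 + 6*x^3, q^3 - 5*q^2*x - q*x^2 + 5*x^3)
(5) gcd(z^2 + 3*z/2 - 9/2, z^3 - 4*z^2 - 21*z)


(1) = 1
(2) = gcd((p - 3/2)*(p + 1)*(p + 4), (p - 8)*(p - 7/2)*(p + 4)) = p + 4
(3) = j - 5
(4) = gcd((q + x)^2*(q + 6*x), (q - 5*x)*(q - x)*(q + x)) = q + x
(5) = gcd((z - 3/2)*(z + 3), z*(z - 7)*(z + 3)) = z + 3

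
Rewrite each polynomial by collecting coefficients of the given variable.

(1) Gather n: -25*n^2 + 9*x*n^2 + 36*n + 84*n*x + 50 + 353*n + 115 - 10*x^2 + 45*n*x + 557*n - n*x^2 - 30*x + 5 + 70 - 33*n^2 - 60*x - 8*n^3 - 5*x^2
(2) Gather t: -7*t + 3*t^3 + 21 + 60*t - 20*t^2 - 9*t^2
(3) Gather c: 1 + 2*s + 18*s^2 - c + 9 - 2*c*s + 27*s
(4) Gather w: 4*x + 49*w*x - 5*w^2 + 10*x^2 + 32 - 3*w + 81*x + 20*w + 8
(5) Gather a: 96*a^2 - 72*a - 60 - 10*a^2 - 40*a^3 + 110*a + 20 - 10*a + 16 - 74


(1) = -8*n^3 + n^2*(9*x - 58) + n*(-x^2 + 129*x + 946) - 15*x^2 - 90*x + 240
(2) = 3*t^3 - 29*t^2 + 53*t + 21
(3) = c*(-2*s - 1) + 18*s^2 + 29*s + 10
(4) = -5*w^2 + w*(49*x + 17) + 10*x^2 + 85*x + 40
(5) = -40*a^3 + 86*a^2 + 28*a - 98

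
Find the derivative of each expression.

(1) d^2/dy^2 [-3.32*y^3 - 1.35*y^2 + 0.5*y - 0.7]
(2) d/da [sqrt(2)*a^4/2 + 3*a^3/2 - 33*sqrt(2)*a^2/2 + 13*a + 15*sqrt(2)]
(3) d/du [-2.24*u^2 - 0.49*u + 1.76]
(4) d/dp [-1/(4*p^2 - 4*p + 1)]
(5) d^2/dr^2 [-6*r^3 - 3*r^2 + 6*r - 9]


(1) = -19.92*y - 2.7
(2) = 2*sqrt(2)*a^3 + 9*a^2/2 - 33*sqrt(2)*a + 13
(3) = -4.48*u - 0.49
(4) = 4*(2*p - 1)/(4*p^2 - 4*p + 1)^2
(5) = -36*r - 6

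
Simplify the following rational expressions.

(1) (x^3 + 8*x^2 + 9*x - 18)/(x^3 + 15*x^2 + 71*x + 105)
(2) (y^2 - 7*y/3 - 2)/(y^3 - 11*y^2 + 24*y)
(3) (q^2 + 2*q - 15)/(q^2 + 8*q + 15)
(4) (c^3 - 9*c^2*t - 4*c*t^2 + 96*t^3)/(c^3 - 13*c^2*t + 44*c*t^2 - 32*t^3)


(1) = (x^2 + 5*x - 6)/(x^2 + 12*x + 35)
(2) = (3*y + 2)/(3*y^2 - 24*y)
(3) = (q - 3)/(q + 3)
(4) = (-c - 3*t)/(-c + t)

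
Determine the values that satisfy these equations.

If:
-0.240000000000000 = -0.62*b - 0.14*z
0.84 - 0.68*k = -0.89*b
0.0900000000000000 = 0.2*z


Then:
b = 0.29
k = 1.61
z = 0.45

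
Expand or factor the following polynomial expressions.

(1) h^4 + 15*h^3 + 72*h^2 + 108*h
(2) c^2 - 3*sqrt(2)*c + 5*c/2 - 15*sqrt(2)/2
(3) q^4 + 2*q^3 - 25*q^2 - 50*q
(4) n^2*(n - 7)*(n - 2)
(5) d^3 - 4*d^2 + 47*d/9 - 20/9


(1) = h*(h + 3)*(h + 6)^2
(2) = (c + 5/2)*(c - 3*sqrt(2))
(3) = q*(q - 5)*(q + 2)*(q + 5)
(4) = n^4 - 9*n^3 + 14*n^2
(5) = (d - 5/3)*(d - 4/3)*(d - 1)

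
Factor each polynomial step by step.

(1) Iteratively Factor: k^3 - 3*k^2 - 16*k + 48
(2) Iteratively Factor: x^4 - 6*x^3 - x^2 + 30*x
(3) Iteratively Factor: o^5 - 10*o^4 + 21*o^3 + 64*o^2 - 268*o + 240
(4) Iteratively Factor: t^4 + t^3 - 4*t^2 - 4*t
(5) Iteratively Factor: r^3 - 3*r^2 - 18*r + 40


(1) = (k + 4)*(k^2 - 7*k + 12) = (k - 4)*(k + 4)*(k - 3)
(2) = (x + 2)*(x^3 - 8*x^2 + 15*x) = x*(x + 2)*(x^2 - 8*x + 15) = x*(x - 3)*(x + 2)*(x - 5)
(3) = (o - 5)*(o^4 - 5*o^3 - 4*o^2 + 44*o - 48) = (o - 5)*(o + 3)*(o^3 - 8*o^2 + 20*o - 16) = (o - 5)*(o - 4)*(o + 3)*(o^2 - 4*o + 4) = (o - 5)*(o - 4)*(o - 2)*(o + 3)*(o - 2)
(4) = (t + 1)*(t^3 - 4*t) = (t + 1)*(t + 2)*(t^2 - 2*t) = t*(t + 1)*(t + 2)*(t - 2)
(5) = (r - 2)*(r^2 - r - 20) = (r - 5)*(r - 2)*(r + 4)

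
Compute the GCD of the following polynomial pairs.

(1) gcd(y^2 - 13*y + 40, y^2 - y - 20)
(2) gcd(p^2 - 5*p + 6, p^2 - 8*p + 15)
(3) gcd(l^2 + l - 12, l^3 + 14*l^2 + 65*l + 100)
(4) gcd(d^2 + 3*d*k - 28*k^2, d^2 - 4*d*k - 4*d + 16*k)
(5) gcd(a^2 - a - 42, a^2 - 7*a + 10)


(1) = y - 5
(2) = gcd((p - 3)*(p - 2), (p - 5)*(p - 3)) = p - 3
(3) = gcd((l - 3)*(l + 4), (l + 4)*(l + 5)^2) = l + 4
(4) = d - 4*k
(5) = gcd((a - 7)*(a + 6), (a - 5)*(a - 2)) = 1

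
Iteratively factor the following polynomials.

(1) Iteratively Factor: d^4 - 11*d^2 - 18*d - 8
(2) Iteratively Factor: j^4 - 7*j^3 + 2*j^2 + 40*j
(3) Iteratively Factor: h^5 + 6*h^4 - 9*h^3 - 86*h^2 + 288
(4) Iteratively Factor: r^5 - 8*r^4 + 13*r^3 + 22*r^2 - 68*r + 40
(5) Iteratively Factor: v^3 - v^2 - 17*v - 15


(1) = (d + 2)*(d^3 - 2*d^2 - 7*d - 4) = (d - 4)*(d + 2)*(d^2 + 2*d + 1) = (d - 4)*(d + 1)*(d + 2)*(d + 1)
(2) = (j - 4)*(j^3 - 3*j^2 - 10*j) = (j - 4)*(j + 2)*(j^2 - 5*j) = (j - 5)*(j - 4)*(j + 2)*(j)
(3) = (h + 3)*(h^4 + 3*h^3 - 18*h^2 - 32*h + 96) = (h - 2)*(h + 3)*(h^3 + 5*h^2 - 8*h - 48) = (h - 3)*(h - 2)*(h + 3)*(h^2 + 8*h + 16) = (h - 3)*(h - 2)*(h + 3)*(h + 4)*(h + 4)
(4) = (r + 2)*(r^4 - 10*r^3 + 33*r^2 - 44*r + 20) = (r - 2)*(r + 2)*(r^3 - 8*r^2 + 17*r - 10) = (r - 5)*(r - 2)*(r + 2)*(r^2 - 3*r + 2) = (r - 5)*(r - 2)*(r - 1)*(r + 2)*(r - 2)
(5) = (v + 3)*(v^2 - 4*v - 5) = (v + 1)*(v + 3)*(v - 5)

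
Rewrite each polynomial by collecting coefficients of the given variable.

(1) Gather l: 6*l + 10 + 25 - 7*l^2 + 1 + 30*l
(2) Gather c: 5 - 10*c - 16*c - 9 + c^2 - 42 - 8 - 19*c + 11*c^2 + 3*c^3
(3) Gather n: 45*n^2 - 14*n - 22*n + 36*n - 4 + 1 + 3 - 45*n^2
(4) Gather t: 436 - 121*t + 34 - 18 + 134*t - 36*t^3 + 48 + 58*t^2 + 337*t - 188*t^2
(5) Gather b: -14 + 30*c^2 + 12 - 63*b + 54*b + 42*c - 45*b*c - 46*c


(1) = -7*l^2 + 36*l + 36
(2) = 3*c^3 + 12*c^2 - 45*c - 54
(3) = 0
(4) = -36*t^3 - 130*t^2 + 350*t + 500
(5) = b*(-45*c - 9) + 30*c^2 - 4*c - 2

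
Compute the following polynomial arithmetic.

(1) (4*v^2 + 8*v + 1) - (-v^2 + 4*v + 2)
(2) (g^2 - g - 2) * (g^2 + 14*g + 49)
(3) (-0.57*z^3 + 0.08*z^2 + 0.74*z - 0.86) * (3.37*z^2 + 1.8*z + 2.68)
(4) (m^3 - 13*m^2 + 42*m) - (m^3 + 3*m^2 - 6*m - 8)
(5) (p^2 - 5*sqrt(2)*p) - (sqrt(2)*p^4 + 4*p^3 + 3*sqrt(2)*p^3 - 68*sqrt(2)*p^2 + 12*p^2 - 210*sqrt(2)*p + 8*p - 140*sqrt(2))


(1) = 5*v^2 + 4*v - 1
(2) = g^4 + 13*g^3 + 33*g^2 - 77*g - 98
(3) = -1.9209*z^5 - 0.7564*z^4 + 1.1102*z^3 - 1.3518*z^2 + 0.4352*z - 2.3048
(4) = -16*m^2 + 48*m + 8
(5) = -sqrt(2)*p^4 - 3*sqrt(2)*p^3 - 4*p^3 - 11*p^2 + 68*sqrt(2)*p^2 - 8*p + 205*sqrt(2)*p + 140*sqrt(2)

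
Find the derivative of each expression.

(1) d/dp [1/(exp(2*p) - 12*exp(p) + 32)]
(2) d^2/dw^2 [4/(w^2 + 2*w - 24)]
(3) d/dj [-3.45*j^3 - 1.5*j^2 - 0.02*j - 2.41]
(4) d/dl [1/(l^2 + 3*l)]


(1) = 2*(6 - exp(p))*exp(p)/(exp(2*p) - 12*exp(p) + 32)^2
(2) = 8*(-w^2 - 2*w + 4*(w + 1)^2 + 24)/(w^2 + 2*w - 24)^3
(3) = -10.35*j^2 - 3.0*j - 0.02
(4) = (-2*l - 3)/(l^2*(l + 3)^2)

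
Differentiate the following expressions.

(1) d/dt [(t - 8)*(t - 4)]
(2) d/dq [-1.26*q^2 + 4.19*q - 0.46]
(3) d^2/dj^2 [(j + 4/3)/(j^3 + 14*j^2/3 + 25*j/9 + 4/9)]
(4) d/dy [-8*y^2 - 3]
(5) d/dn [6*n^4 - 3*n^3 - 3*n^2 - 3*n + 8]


(1) = 2*t - 12
(2) = 4.19 - 2.52*q
(3) = 6*(81*j^3 + 540*j^2 + 1488*j + 1528)/(81*j^7 + 1080*j^6 + 5238*j^5 + 11028*j^4 + 9649*j^3 + 4044*j^2 + 816*j + 64)
(4) = -16*y
(5) = 24*n^3 - 9*n^2 - 6*n - 3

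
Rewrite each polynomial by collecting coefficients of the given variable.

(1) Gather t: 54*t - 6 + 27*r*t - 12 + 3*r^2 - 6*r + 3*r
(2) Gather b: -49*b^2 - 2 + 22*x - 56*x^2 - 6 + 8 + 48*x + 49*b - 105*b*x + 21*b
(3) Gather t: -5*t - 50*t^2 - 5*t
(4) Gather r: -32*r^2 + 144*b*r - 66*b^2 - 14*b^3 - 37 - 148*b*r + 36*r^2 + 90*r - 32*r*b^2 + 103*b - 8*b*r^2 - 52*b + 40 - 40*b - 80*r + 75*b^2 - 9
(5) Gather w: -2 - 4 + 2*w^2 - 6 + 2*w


(1) = 3*r^2 - 3*r + t*(27*r + 54) - 18
(2) = -49*b^2 + b*(70 - 105*x) - 56*x^2 + 70*x
(3) = -50*t^2 - 10*t
(4) = -14*b^3 + 9*b^2 + 11*b + r^2*(4 - 8*b) + r*(-32*b^2 - 4*b + 10) - 6
(5) = 2*w^2 + 2*w - 12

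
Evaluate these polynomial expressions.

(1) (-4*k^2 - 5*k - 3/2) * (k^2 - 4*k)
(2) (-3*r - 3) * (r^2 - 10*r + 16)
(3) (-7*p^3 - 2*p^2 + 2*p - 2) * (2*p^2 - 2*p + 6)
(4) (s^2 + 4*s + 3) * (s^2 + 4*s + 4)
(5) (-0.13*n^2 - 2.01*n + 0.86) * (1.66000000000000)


(1) = -4*k^4 + 11*k^3 + 37*k^2/2 + 6*k
(2) = -3*r^3 + 27*r^2 - 18*r - 48
(3) = -14*p^5 + 10*p^4 - 34*p^3 - 20*p^2 + 16*p - 12
(4) = s^4 + 8*s^3 + 23*s^2 + 28*s + 12
(5) = -0.2158*n^2 - 3.3366*n + 1.4276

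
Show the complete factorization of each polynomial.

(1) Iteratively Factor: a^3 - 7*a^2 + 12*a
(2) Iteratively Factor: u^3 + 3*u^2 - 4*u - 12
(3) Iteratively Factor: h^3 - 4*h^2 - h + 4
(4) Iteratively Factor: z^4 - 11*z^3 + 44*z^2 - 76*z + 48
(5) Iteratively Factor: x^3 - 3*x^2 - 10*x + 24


(1) = (a)*(a^2 - 7*a + 12) = a*(a - 4)*(a - 3)
(2) = (u + 3)*(u^2 - 4) = (u - 2)*(u + 3)*(u + 2)
(3) = (h - 1)*(h^2 - 3*h - 4) = (h - 4)*(h - 1)*(h + 1)
(4) = (z - 3)*(z^3 - 8*z^2 + 20*z - 16) = (z - 3)*(z - 2)*(z^2 - 6*z + 8) = (z - 4)*(z - 3)*(z - 2)*(z - 2)
(5) = (x - 2)*(x^2 - x - 12) = (x - 2)*(x + 3)*(x - 4)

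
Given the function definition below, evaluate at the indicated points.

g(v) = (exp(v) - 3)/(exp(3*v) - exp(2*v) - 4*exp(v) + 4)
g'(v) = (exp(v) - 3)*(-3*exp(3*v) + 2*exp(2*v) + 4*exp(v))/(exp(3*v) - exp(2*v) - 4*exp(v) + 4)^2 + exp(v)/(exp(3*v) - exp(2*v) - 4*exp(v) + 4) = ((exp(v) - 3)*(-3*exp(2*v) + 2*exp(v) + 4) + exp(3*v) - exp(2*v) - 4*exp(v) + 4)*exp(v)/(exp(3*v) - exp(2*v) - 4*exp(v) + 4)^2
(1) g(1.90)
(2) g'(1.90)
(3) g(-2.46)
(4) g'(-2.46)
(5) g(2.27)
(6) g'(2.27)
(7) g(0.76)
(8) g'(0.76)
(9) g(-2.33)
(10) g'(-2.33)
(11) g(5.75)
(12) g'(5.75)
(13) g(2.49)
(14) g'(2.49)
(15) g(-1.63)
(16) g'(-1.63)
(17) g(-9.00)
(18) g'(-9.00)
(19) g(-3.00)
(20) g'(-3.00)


(1) = 0.02
(2) = -0.02
(3) = -0.80
(4) = -0.05
(5) = 0.01
(6) = -0.02
(7) = -1.32
(8) = 26.91
(9) = -0.81
(10) = -0.06
(11) = 0.00
(12) = -0.00
(13) = 0.01
(14) = -0.01
(15) = -0.88
(16) = -0.17
(17) = -0.75
(18) = -0.00
(19) = -0.78
(20) = -0.03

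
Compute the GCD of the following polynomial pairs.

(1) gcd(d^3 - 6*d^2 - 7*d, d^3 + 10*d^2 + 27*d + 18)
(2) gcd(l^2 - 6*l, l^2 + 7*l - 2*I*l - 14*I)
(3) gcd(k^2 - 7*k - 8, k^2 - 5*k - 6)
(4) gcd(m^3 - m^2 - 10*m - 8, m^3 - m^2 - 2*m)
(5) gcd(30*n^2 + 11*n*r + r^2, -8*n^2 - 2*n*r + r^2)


(1) = gcd(d*(d - 7)*(d + 1), (d + 1)*(d + 3)*(d + 6)) = d + 1
(2) = 1
(3) = k + 1
(4) = m + 1
(5) = 1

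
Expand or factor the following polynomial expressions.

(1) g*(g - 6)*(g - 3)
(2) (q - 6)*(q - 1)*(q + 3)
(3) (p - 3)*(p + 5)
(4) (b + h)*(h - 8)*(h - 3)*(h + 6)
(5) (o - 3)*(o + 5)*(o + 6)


(1) = g^3 - 9*g^2 + 18*g
(2) = q^3 - 4*q^2 - 15*q + 18
(3) = p^2 + 2*p - 15
(4) = b*h^3 - 5*b*h^2 - 42*b*h + 144*b + h^4 - 5*h^3 - 42*h^2 + 144*h
(5) = o^3 + 8*o^2 - 3*o - 90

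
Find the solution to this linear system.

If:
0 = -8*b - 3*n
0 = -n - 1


Then:
b = 3/8
n = -1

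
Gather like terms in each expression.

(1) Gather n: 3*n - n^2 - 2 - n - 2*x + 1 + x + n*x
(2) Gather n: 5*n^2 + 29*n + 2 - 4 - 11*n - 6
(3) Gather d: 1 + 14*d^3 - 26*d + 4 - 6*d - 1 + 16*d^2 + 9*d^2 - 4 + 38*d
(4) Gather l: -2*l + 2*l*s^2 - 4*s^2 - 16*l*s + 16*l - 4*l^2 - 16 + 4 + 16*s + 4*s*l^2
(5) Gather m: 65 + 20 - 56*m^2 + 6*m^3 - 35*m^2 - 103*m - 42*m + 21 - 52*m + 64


(1) = -n^2 + n*(x + 2) - x - 1
(2) = 5*n^2 + 18*n - 8
(3) = 14*d^3 + 25*d^2 + 6*d
(4) = l^2*(4*s - 4) + l*(2*s^2 - 16*s + 14) - 4*s^2 + 16*s - 12
(5) = 6*m^3 - 91*m^2 - 197*m + 170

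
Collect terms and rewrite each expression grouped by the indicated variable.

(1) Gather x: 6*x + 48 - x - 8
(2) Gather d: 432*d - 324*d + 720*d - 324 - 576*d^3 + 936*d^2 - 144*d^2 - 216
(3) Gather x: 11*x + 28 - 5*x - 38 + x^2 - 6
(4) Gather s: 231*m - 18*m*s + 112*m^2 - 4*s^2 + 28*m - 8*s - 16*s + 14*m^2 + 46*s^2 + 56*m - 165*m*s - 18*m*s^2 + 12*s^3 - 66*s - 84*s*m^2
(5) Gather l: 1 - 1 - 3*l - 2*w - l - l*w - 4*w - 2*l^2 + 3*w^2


(1) = 5*x + 40
(2) = -576*d^3 + 792*d^2 + 828*d - 540
(3) = x^2 + 6*x - 16
(4) = 126*m^2 + 315*m + 12*s^3 + s^2*(42 - 18*m) + s*(-84*m^2 - 183*m - 90)
(5) = -2*l^2 + l*(-w - 4) + 3*w^2 - 6*w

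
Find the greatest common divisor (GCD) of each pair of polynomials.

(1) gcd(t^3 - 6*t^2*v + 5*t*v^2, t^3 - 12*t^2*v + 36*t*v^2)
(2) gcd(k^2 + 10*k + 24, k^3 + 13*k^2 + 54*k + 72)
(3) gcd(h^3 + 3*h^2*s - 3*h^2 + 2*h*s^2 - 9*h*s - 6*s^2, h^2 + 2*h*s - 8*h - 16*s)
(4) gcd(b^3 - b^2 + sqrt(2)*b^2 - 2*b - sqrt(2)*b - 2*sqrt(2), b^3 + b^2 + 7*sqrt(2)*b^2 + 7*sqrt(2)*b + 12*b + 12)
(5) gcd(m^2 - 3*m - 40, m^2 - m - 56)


(1) = t
(2) = gcd((k + 4)*(k + 6), (k + 3)*(k + 4)*(k + 6)) = k^2 + 10*k + 24
(3) = gcd((h - 3)*(h + s)*(h + 2*s), (h - 8)*(h + 2*s)) = h + 2*s
(4) = b^2 + b*(1 + sqrt(2)) + sqrt(2)
(5) = gcd((m - 8)*(m + 5), (m - 8)*(m + 7)) = m - 8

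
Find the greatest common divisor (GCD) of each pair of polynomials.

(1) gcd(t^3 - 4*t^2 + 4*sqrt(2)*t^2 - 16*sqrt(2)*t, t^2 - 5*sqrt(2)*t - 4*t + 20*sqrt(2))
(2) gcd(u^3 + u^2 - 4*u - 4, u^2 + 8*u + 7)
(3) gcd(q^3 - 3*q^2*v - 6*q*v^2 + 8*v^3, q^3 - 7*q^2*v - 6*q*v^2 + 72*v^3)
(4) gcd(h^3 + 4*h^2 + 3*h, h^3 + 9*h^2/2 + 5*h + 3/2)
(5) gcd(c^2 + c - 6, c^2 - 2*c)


(1) = gcd(t*(t - 4)*(t + 4*sqrt(2)), (t - 4)*(t - 5*sqrt(2))) = t - 4
(2) = gcd((u - 2)*(u + 1)*(u + 2), (u + 1)*(u + 7)) = u + 1
(3) = q - 4*v
(4) = gcd(h*(h + 1)*(h + 3), (h + 1/2)*(h + 1)*(h + 3)) = h^2 + 4*h + 3
(5) = gcd((c - 2)*(c + 3), c*(c - 2)) = c - 2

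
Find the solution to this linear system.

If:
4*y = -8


Then:
y = -2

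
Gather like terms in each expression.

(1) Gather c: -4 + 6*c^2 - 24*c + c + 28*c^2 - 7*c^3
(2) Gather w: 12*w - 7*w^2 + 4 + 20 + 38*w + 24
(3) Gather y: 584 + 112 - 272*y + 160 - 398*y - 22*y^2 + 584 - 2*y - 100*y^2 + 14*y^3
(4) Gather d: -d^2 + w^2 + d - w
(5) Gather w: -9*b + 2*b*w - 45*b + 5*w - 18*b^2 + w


(1) = -7*c^3 + 34*c^2 - 23*c - 4
(2) = -7*w^2 + 50*w + 48
(3) = 14*y^3 - 122*y^2 - 672*y + 1440
(4) = -d^2 + d + w^2 - w
(5) = -18*b^2 - 54*b + w*(2*b + 6)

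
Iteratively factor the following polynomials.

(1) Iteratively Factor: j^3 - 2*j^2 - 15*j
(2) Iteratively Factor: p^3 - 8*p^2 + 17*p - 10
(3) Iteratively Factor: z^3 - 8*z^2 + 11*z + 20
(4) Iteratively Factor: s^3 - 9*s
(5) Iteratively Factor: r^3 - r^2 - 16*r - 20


(1) = (j + 3)*(j^2 - 5*j) = j*(j + 3)*(j - 5)
(2) = (p - 5)*(p^2 - 3*p + 2) = (p - 5)*(p - 2)*(p - 1)
(3) = (z - 4)*(z^2 - 4*z - 5) = (z - 5)*(z - 4)*(z + 1)
(4) = (s)*(s^2 - 9) = s*(s + 3)*(s - 3)
(5) = (r + 2)*(r^2 - 3*r - 10) = (r + 2)^2*(r - 5)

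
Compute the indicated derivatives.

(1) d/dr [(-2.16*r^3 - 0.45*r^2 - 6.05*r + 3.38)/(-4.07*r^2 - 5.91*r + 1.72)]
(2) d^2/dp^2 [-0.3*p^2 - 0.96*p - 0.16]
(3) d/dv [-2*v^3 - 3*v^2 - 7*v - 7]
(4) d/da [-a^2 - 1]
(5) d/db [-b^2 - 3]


(1) = (8.7912*r^4 + 25.5312*r^3 - 33.1096*r^2 + 25.9652*r + 9.5698)/(16.5649*r^4 + 48.1074*r^3 + 20.9273*r^2 - 20.3304*r + 2.9584)
(2) = -0.600000000000000
(3) = -6*v^2 - 6*v - 7
(4) = -2*a
(5) = -2*b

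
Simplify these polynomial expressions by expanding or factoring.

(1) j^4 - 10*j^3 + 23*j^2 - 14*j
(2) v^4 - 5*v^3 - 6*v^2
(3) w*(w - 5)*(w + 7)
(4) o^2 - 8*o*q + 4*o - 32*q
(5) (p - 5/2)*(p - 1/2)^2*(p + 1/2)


(1) = j*(j - 7)*(j - 2)*(j - 1)
(2) = v^2*(v - 6)*(v + 1)
(3) = w^3 + 2*w^2 - 35*w
(4) = (o + 4)*(o - 8*q)
(5) = p^4 - 3*p^3 + p^2 + 3*p/4 - 5/16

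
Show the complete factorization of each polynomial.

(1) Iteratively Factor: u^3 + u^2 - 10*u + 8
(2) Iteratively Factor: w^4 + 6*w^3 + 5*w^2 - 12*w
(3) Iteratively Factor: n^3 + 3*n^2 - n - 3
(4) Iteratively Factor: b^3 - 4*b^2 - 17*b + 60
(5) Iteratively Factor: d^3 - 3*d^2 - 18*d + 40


(1) = (u - 1)*(u^2 + 2*u - 8) = (u - 1)*(u + 4)*(u - 2)
(2) = (w + 4)*(w^3 + 2*w^2 - 3*w) = (w - 1)*(w + 4)*(w^2 + 3*w) = (w - 1)*(w + 3)*(w + 4)*(w)
(3) = (n - 1)*(n^2 + 4*n + 3) = (n - 1)*(n + 1)*(n + 3)
(4) = (b - 3)*(b^2 - b - 20) = (b - 5)*(b - 3)*(b + 4)
(5) = (d - 2)*(d^2 - d - 20) = (d - 2)*(d + 4)*(d - 5)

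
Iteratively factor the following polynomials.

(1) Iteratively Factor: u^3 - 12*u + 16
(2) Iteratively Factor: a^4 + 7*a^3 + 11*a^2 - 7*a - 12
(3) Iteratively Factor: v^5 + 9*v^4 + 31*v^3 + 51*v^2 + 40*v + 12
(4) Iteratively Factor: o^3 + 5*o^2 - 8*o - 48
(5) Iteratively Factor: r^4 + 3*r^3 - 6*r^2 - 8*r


(1) = (u - 2)*(u^2 + 2*u - 8) = (u - 2)^2*(u + 4)
(2) = (a + 1)*(a^3 + 6*a^2 + 5*a - 12) = (a + 1)*(a + 3)*(a^2 + 3*a - 4) = (a + 1)*(a + 3)*(a + 4)*(a - 1)
(3) = (v + 1)*(v^4 + 8*v^3 + 23*v^2 + 28*v + 12) = (v + 1)*(v + 3)*(v^3 + 5*v^2 + 8*v + 4) = (v + 1)*(v + 2)*(v + 3)*(v^2 + 3*v + 2) = (v + 1)*(v + 2)^2*(v + 3)*(v + 1)
(4) = (o - 3)*(o^2 + 8*o + 16) = (o - 3)*(o + 4)*(o + 4)
(5) = (r - 2)*(r^3 + 5*r^2 + 4*r) = r*(r - 2)*(r^2 + 5*r + 4) = r*(r - 2)*(r + 4)*(r + 1)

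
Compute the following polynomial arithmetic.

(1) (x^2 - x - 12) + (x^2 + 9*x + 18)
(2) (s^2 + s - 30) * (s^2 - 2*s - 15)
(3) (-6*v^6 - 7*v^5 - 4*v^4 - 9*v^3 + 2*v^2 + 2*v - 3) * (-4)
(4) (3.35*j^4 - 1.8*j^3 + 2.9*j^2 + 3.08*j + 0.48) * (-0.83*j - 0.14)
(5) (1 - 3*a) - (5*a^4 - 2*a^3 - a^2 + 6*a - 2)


(1) = 2*x^2 + 8*x + 6
(2) = s^4 - s^3 - 47*s^2 + 45*s + 450
(3) = 24*v^6 + 28*v^5 + 16*v^4 + 36*v^3 - 8*v^2 - 8*v + 12
(4) = -2.7805*j^5 + 1.025*j^4 - 2.155*j^3 - 2.9624*j^2 - 0.8296*j - 0.0672
(5) = -5*a^4 + 2*a^3 + a^2 - 9*a + 3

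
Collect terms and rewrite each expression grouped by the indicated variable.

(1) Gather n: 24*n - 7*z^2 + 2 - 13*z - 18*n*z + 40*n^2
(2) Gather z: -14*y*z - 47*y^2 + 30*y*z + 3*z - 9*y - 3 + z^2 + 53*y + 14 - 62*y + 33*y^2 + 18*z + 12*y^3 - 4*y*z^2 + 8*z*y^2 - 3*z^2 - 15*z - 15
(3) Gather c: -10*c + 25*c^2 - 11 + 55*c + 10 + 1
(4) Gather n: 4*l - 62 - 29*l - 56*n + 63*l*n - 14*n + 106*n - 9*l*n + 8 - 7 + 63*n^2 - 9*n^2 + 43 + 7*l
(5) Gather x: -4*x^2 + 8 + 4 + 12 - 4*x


(1) = 40*n^2 + n*(24 - 18*z) - 7*z^2 - 13*z + 2
(2) = 12*y^3 - 14*y^2 - 18*y + z^2*(-4*y - 2) + z*(8*y^2 + 16*y + 6) - 4
(3) = 25*c^2 + 45*c
(4) = -18*l + 54*n^2 + n*(54*l + 36) - 18
(5) = -4*x^2 - 4*x + 24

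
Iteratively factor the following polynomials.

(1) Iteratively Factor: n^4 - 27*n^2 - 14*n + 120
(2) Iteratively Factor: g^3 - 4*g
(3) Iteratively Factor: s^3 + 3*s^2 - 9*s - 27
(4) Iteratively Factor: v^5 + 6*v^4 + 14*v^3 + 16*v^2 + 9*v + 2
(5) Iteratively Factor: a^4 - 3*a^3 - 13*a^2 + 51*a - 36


(1) = (n + 4)*(n^3 - 4*n^2 - 11*n + 30) = (n - 5)*(n + 4)*(n^2 + n - 6) = (n - 5)*(n - 2)*(n + 4)*(n + 3)
(2) = (g)*(g^2 - 4) = g*(g + 2)*(g - 2)
(3) = (s + 3)*(s^2 - 9) = (s + 3)^2*(s - 3)
(4) = (v + 1)*(v^4 + 5*v^3 + 9*v^2 + 7*v + 2) = (v + 1)^2*(v^3 + 4*v^2 + 5*v + 2) = (v + 1)^3*(v^2 + 3*v + 2) = (v + 1)^4*(v + 2)
(5) = (a - 3)*(a^3 - 13*a + 12) = (a - 3)*(a + 4)*(a^2 - 4*a + 3) = (a - 3)*(a - 1)*(a + 4)*(a - 3)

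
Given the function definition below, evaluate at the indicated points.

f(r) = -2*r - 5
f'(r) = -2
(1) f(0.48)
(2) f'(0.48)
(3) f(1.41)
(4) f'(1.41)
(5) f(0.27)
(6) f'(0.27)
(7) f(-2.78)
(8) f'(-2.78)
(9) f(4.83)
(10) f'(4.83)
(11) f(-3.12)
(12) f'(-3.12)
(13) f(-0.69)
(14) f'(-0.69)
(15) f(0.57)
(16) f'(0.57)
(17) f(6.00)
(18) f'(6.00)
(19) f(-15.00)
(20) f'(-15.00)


(1) = -5.96
(2) = -2.00
(3) = -7.82
(4) = -2.00
(5) = -5.54
(6) = -2.00
(7) = 0.56
(8) = -2.00
(9) = -14.66
(10) = -2.00
(11) = 1.24
(12) = -2.00
(13) = -3.62
(14) = -2.00
(15) = -6.14
(16) = -2.00
(17) = -17.00
(18) = -2.00
(19) = 25.00
(20) = -2.00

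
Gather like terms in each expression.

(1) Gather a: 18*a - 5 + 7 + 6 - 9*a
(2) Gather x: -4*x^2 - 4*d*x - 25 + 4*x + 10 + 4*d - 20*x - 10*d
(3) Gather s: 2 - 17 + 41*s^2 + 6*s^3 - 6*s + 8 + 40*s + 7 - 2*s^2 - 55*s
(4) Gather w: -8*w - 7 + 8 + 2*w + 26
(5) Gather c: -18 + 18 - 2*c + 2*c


(1) = 9*a + 8
(2) = -6*d - 4*x^2 + x*(-4*d - 16) - 15
(3) = 6*s^3 + 39*s^2 - 21*s
(4) = 27 - 6*w
(5) = 0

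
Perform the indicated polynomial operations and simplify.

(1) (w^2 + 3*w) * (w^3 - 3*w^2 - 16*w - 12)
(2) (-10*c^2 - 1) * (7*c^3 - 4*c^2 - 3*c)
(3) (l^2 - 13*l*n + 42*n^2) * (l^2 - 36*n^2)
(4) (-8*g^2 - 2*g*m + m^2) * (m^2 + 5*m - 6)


(1) = w^5 - 25*w^3 - 60*w^2 - 36*w
(2) = -70*c^5 + 40*c^4 + 23*c^3 + 4*c^2 + 3*c
(3) = l^4 - 13*l^3*n + 6*l^2*n^2 + 468*l*n^3 - 1512*n^4
(4) = -8*g^2*m^2 - 40*g^2*m + 48*g^2 - 2*g*m^3 - 10*g*m^2 + 12*g*m + m^4 + 5*m^3 - 6*m^2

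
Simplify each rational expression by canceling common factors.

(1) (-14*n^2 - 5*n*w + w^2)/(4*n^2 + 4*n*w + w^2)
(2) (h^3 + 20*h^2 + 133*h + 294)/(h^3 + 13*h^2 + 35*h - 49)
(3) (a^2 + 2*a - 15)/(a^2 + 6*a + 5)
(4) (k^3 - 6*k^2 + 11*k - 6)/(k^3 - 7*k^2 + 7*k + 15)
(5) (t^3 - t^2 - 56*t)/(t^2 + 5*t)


(1) = (-7*n + w)/(2*n + w)
(2) = (h + 6)/(h - 1)
(3) = (a - 3)/(a + 1)
(4) = (k^2 - 3*k + 2)/(k^2 - 4*k - 5)
(5) = (t^2 - t - 56)/(t + 5)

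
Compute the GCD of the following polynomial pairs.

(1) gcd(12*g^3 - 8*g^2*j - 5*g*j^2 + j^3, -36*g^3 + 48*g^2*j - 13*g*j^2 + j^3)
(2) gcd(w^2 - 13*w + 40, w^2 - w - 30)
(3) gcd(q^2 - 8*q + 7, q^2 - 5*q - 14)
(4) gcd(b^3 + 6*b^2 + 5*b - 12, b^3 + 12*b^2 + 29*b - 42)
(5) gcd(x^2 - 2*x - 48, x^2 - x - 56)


(1) = gcd((-6*g + j)*(-g + j)*(2*g + j), (-6*g + j)^2*(-g + j)) = 6*g^2 - 7*g*j + j^2
(2) = gcd((w - 8)*(w - 5), (w - 6)*(w + 5)) = 1
(3) = gcd((q - 7)*(q - 1), (q - 7)*(q + 2)) = q - 7
(4) = b - 1
(5) = x - 8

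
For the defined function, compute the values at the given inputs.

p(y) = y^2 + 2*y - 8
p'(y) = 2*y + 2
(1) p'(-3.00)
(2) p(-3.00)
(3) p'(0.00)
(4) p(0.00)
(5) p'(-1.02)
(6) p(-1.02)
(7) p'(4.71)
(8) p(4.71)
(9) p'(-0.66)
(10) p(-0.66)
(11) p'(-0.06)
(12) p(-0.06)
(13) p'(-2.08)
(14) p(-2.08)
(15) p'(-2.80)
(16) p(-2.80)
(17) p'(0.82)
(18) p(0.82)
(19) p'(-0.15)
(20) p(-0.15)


(1) = -4.00
(2) = -5.00
(3) = 2.00
(4) = -8.00
(5) = -0.04
(6) = -9.00
(7) = 11.42
(8) = 23.60
(9) = 0.68
(10) = -8.88
(11) = 1.88
(12) = -8.12
(13) = -2.16
(14) = -7.83
(15) = -3.60
(16) = -5.76
(17) = 3.64
(18) = -5.69
(19) = 1.70
(20) = -8.28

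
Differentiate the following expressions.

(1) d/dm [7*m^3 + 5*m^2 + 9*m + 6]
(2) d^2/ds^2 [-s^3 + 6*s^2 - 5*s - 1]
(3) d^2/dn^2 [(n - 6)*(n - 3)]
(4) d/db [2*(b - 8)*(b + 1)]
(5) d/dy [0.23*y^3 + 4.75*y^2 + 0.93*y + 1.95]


(1) = 21*m^2 + 10*m + 9
(2) = 12 - 6*s
(3) = 2
(4) = 4*b - 14
(5) = 0.69*y^2 + 9.5*y + 0.93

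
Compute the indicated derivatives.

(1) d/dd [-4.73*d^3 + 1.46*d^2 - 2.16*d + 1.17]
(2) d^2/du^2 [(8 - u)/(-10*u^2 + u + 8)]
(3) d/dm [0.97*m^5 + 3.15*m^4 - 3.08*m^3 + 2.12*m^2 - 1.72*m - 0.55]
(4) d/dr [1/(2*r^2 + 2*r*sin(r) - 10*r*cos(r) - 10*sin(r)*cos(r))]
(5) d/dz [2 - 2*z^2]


(1) = -14.19*d^2 + 2.92*d - 2.16
(2) = 2*(3*(27 - 10*u)*(-10*u^2 + u + 8) - (u - 8)*(20*u - 1)^2)/(-10*u^2 + u + 8)^3
(3) = 4.85*m^4 + 12.6*m^3 - 9.24*m^2 + 4.24*m - 1.72
(4) = (-5*r*sin(r) - r*cos(r) - 2*r - sin(r) + 5*cos(r) + 5*cos(2*r))/(2*(r + sin(r))^2*(r - 5*cos(r))^2)
(5) = -4*z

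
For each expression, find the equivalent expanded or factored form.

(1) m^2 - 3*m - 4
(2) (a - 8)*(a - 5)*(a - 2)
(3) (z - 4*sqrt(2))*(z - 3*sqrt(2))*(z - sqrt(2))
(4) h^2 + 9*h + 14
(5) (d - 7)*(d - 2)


(1) = (m - 4)*(m + 1)
(2) = a^3 - 15*a^2 + 66*a - 80
(3) = z^3 - 8*sqrt(2)*z^2 + 38*z - 24*sqrt(2)
(4) = (h + 2)*(h + 7)
(5) = d^2 - 9*d + 14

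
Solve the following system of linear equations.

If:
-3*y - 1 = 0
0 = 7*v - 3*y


Then:
v = -1/7
y = -1/3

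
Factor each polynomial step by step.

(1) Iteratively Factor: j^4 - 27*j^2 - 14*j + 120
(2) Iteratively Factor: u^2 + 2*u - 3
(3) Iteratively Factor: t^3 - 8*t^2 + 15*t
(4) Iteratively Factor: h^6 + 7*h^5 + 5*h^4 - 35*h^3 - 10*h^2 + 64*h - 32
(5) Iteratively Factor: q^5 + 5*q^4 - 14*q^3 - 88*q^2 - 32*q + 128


(1) = (j - 2)*(j^3 + 2*j^2 - 23*j - 60) = (j - 5)*(j - 2)*(j^2 + 7*j + 12) = (j - 5)*(j - 2)*(j + 4)*(j + 3)
(2) = (u - 1)*(u + 3)
(3) = (t - 3)*(t^2 - 5*t) = (t - 5)*(t - 3)*(t)
(4) = (h - 1)*(h^5 + 8*h^4 + 13*h^3 - 22*h^2 - 32*h + 32) = (h - 1)*(h + 4)*(h^4 + 4*h^3 - 3*h^2 - 10*h + 8) = (h - 1)*(h + 4)^2*(h^3 - 3*h + 2) = (h - 1)*(h + 2)*(h + 4)^2*(h^2 - 2*h + 1) = (h - 1)^2*(h + 2)*(h + 4)^2*(h - 1)
(5) = (q + 2)*(q^4 + 3*q^3 - 20*q^2 - 48*q + 64) = (q - 1)*(q + 2)*(q^3 + 4*q^2 - 16*q - 64) = (q - 1)*(q + 2)*(q + 4)*(q^2 - 16) = (q - 1)*(q + 2)*(q + 4)^2*(q - 4)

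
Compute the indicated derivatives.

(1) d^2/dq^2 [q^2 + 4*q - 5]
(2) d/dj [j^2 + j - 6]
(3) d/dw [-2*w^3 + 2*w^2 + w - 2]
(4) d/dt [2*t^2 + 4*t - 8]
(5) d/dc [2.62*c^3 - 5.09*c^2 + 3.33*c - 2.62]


(1) = 2
(2) = 2*j + 1
(3) = -6*w^2 + 4*w + 1
(4) = 4*t + 4
(5) = 7.86*c^2 - 10.18*c + 3.33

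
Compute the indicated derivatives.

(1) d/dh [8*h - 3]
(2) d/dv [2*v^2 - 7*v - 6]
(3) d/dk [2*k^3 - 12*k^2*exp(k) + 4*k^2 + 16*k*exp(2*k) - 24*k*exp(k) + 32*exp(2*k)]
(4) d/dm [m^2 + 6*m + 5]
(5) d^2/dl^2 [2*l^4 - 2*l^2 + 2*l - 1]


(1) = 8
(2) = 4*v - 7
(3) = -12*k^2*exp(k) + 6*k^2 + 32*k*exp(2*k) - 48*k*exp(k) + 8*k + 80*exp(2*k) - 24*exp(k)
(4) = 2*m + 6
(5) = 24*l^2 - 4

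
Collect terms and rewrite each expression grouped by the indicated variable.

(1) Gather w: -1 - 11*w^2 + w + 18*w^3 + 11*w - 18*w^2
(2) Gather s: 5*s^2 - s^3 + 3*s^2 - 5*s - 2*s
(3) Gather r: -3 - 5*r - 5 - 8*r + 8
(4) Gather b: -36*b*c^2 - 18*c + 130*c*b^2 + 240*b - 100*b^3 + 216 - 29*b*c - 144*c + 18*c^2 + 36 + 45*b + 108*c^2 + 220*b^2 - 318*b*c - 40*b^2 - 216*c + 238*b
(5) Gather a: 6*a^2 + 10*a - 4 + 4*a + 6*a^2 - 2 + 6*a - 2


(1) = 18*w^3 - 29*w^2 + 12*w - 1
(2) = -s^3 + 8*s^2 - 7*s
(3) = -13*r
(4) = -100*b^3 + b^2*(130*c + 180) + b*(-36*c^2 - 347*c + 523) + 126*c^2 - 378*c + 252
(5) = 12*a^2 + 20*a - 8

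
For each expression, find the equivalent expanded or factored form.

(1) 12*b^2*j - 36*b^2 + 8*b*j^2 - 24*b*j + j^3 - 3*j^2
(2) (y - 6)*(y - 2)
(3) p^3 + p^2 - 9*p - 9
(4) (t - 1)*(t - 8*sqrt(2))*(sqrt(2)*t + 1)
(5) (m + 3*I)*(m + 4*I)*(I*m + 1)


(1) = (2*b + j)*(6*b + j)*(j - 3)
(2) = y^2 - 8*y + 12
(3) = (p - 3)*(p + 1)*(p + 3)
(4) = sqrt(2)*t^3 - 15*t^2 - sqrt(2)*t^2 - 8*sqrt(2)*t + 15*t + 8*sqrt(2)
(5) = I*m^3 - 6*m^2 - 5*I*m - 12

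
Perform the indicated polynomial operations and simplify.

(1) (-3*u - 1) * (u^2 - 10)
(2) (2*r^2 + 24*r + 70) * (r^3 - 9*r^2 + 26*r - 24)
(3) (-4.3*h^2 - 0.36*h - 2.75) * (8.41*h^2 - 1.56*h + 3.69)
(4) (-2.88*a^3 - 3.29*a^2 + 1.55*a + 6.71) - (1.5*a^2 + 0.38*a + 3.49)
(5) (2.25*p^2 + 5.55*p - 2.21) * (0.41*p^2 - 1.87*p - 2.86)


(1) = -3*u^3 - u^2 + 30*u + 10
(2) = 2*r^5 + 6*r^4 - 94*r^3 - 54*r^2 + 1244*r - 1680
(3) = -36.163*h^4 + 3.6804*h^3 - 38.4329*h^2 + 2.9616*h - 10.1475
(4) = -2.88*a^3 - 4.79*a^2 + 1.17*a + 3.22
(5) = 0.9225*p^4 - 1.932*p^3 - 17.7196*p^2 - 11.7403*p + 6.3206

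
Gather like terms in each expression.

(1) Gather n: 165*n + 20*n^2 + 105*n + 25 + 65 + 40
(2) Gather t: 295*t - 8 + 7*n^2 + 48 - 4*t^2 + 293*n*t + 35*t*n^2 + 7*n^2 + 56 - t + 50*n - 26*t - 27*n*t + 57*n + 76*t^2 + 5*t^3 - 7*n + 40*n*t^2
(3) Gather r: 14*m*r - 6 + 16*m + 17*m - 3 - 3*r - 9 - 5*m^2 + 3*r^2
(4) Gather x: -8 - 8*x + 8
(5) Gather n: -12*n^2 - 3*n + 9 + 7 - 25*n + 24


(1) = 20*n^2 + 270*n + 130
(2) = 14*n^2 + 100*n + 5*t^3 + t^2*(40*n + 72) + t*(35*n^2 + 266*n + 268) + 96
(3) = -5*m^2 + 33*m + 3*r^2 + r*(14*m - 3) - 18
(4) = -8*x
(5) = -12*n^2 - 28*n + 40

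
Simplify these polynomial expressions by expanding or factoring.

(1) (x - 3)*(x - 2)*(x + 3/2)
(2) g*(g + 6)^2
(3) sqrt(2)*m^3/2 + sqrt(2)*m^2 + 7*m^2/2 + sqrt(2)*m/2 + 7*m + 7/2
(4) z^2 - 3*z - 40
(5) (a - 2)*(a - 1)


(1) = x^3 - 7*x^2/2 - 3*x/2 + 9
(2) = g^3 + 12*g^2 + 36*g
(3) = (m + 1)*(m + 7*sqrt(2)/2)*(sqrt(2)*m/2 + sqrt(2)/2)
(4) = (z - 8)*(z + 5)
(5) = a^2 - 3*a + 2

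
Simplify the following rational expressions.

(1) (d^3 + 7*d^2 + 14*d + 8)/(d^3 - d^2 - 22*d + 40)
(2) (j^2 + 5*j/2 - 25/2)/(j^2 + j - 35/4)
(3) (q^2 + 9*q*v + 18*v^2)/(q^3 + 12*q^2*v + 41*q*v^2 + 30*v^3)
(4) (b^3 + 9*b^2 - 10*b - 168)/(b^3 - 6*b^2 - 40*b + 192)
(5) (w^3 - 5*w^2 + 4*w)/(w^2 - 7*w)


(1) = (d^3 + 7*d^2 + 14*d + 8)/(d^3 - d^2 - 22*d + 40)
(2) = (2*j + 10)/(2*j + 7)
(3) = (q + 3*v)/(q^2 + 6*q*v + 5*v^2)
(4) = (b + 7)/(b - 8)
(5) = (w^2 - 5*w + 4)/(w - 7)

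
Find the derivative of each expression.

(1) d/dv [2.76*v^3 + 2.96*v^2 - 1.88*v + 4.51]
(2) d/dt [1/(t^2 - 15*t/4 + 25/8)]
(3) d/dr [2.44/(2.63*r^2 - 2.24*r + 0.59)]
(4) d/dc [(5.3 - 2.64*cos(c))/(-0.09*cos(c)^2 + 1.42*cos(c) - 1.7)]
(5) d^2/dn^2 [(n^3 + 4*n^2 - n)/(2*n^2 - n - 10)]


(1) = 8.28*v^2 + 5.92*v - 1.88
(2) = 16*(15 - 8*t)/(8*t^2 - 30*t + 25)^2
(3) = (5.4656 - 12.8344*r)/(2.63*r^2 - 2.24*r + 0.59)^2
(4) = (0.2376*cos(c)^2 - 0.954*cos(c) + 3.038)*sin(c)/(0.0081*cos(c)^4 - 0.2556*cos(c)^3 + 2.3224*cos(c)^2 - 4.828*cos(c) + 2.89)
(5) = 10*(5*n^3 + 54*n^2 + 48*n + 82)/(8*n^6 - 12*n^5 - 114*n^4 + 119*n^3 + 570*n^2 - 300*n - 1000)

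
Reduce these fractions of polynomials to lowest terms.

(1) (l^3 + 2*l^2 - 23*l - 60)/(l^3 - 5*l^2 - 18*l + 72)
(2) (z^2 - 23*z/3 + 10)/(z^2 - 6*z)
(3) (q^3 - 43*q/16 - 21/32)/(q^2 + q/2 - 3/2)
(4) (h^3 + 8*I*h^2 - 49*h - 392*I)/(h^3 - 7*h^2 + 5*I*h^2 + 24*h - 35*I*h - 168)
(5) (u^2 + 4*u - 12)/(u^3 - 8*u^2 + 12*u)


(1) = (l^2 - 2*l - 15)/(l^2 - 9*l + 18)
(2) = (3*z - 5)/(3*z)
(3) = (16*q^2 - 24*q - 7)/(16*q - 16)
(4) = (h + 7)/(h - 3*I)
(5) = (u + 6)/(u^2 - 6*u)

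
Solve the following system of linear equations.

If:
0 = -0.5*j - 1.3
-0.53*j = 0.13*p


Then:
j = -2.60
p = 10.60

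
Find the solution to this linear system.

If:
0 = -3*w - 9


Then:
w = -3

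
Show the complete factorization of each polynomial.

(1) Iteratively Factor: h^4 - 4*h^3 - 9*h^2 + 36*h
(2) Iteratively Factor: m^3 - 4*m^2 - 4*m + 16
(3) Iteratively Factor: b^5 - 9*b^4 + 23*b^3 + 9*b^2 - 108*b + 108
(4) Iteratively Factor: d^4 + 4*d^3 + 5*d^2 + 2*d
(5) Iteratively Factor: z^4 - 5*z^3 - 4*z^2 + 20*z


(1) = (h - 3)*(h^3 - h^2 - 12*h) = h*(h - 3)*(h^2 - h - 12) = h*(h - 4)*(h - 3)*(h + 3)
(2) = (m - 4)*(m^2 - 4) = (m - 4)*(m - 2)*(m + 2)
(3) = (b + 2)*(b^4 - 11*b^3 + 45*b^2 - 81*b + 54) = (b - 3)*(b + 2)*(b^3 - 8*b^2 + 21*b - 18) = (b - 3)*(b - 2)*(b + 2)*(b^2 - 6*b + 9) = (b - 3)^2*(b - 2)*(b + 2)*(b - 3)
(4) = (d + 1)*(d^3 + 3*d^2 + 2*d) = d*(d + 1)*(d^2 + 3*d + 2) = d*(d + 1)*(d + 2)*(d + 1)
(5) = (z + 2)*(z^3 - 7*z^2 + 10*z) = (z - 5)*(z + 2)*(z^2 - 2*z) = z*(z - 5)*(z + 2)*(z - 2)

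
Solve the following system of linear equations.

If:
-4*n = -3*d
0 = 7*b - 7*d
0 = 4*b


Then:
b = 0
d = 0
n = 0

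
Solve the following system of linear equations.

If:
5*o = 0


Then:
o = 0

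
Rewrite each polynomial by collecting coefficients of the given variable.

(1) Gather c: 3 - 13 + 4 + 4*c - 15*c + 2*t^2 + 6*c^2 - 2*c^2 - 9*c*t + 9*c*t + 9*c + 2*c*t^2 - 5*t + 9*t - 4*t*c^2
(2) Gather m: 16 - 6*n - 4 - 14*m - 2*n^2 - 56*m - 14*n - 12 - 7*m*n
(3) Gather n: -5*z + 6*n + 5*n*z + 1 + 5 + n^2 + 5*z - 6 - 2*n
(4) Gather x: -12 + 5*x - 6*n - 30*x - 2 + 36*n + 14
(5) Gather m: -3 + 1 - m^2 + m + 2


(1) = c^2*(4 - 4*t) + c*(2*t^2 - 2) + 2*t^2 + 4*t - 6
(2) = m*(-7*n - 70) - 2*n^2 - 20*n
(3) = n^2 + n*(5*z + 4)
(4) = 30*n - 25*x
(5) = -m^2 + m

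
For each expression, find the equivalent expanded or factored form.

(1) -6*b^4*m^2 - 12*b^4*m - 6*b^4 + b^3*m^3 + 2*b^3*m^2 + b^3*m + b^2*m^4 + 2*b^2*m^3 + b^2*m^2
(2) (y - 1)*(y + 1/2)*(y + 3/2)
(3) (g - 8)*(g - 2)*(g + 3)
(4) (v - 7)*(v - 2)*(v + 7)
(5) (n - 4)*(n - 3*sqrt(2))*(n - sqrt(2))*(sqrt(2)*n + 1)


(1) = (-2*b + m)*(3*b + m)*(b*m + b)^2
(2) = y^3 + y^2 - 5*y/4 - 3/4
(3) = g^3 - 7*g^2 - 14*g + 48
(4) = v^3 - 2*v^2 - 49*v + 98
(5) = sqrt(2)*n^4 - 7*n^3 - 4*sqrt(2)*n^3 + 2*sqrt(2)*n^2 + 28*n^2 - 8*sqrt(2)*n + 6*n - 24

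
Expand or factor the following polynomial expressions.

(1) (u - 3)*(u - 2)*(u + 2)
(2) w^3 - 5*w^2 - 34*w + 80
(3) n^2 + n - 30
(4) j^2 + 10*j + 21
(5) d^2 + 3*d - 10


(1) = u^3 - 3*u^2 - 4*u + 12
(2) = (w - 8)*(w - 2)*(w + 5)
(3) = (n - 5)*(n + 6)
(4) = (j + 3)*(j + 7)
(5) = (d - 2)*(d + 5)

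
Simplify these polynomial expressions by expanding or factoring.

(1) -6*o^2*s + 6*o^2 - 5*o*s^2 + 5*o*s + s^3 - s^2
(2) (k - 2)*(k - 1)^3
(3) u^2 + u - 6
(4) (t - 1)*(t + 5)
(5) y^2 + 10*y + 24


(1) = (-6*o + s)*(o + s)*(s - 1)
(2) = k^4 - 5*k^3 + 9*k^2 - 7*k + 2
(3) = (u - 2)*(u + 3)
(4) = t^2 + 4*t - 5
(5) = (y + 4)*(y + 6)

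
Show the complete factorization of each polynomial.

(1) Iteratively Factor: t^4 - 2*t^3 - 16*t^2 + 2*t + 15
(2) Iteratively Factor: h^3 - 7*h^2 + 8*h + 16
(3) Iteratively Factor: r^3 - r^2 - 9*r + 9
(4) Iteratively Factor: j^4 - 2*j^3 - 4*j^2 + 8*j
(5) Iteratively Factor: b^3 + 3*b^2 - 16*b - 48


(1) = (t - 5)*(t^3 + 3*t^2 - t - 3) = (t - 5)*(t + 1)*(t^2 + 2*t - 3) = (t - 5)*(t + 1)*(t + 3)*(t - 1)
(2) = (h + 1)*(h^2 - 8*h + 16) = (h - 4)*(h + 1)*(h - 4)
(3) = (r - 1)*(r^2 - 9) = (r - 1)*(r + 3)*(r - 3)
(4) = (j)*(j^3 - 2*j^2 - 4*j + 8) = j*(j - 2)*(j^2 - 4) = j*(j - 2)^2*(j + 2)
(5) = (b - 4)*(b^2 + 7*b + 12) = (b - 4)*(b + 3)*(b + 4)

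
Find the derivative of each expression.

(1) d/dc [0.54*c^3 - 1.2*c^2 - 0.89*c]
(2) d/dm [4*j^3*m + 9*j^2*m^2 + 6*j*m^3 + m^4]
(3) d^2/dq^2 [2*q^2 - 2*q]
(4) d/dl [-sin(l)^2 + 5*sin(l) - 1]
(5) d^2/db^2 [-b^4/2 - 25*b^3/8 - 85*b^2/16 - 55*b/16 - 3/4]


(1) = 1.62*c^2 - 2.4*c - 0.89
(2) = 4*j^3 + 18*j^2*m + 18*j*m^2 + 4*m^3
(3) = 4
(4) = (5 - 2*sin(l))*cos(l)
(5) = -6*b^2 - 75*b/4 - 85/8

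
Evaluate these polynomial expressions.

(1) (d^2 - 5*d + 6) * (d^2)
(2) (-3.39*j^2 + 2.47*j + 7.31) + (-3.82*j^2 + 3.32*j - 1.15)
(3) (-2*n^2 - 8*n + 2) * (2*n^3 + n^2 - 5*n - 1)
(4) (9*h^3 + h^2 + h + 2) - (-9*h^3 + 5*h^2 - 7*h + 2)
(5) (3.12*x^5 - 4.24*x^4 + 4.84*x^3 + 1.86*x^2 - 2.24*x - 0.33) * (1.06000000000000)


(1) = d^4 - 5*d^3 + 6*d^2
(2) = -7.21*j^2 + 5.79*j + 6.16
(3) = -4*n^5 - 18*n^4 + 6*n^3 + 44*n^2 - 2*n - 2
(4) = 18*h^3 - 4*h^2 + 8*h
(5) = 3.3072*x^5 - 4.4944*x^4 + 5.1304*x^3 + 1.9716*x^2 - 2.3744*x - 0.3498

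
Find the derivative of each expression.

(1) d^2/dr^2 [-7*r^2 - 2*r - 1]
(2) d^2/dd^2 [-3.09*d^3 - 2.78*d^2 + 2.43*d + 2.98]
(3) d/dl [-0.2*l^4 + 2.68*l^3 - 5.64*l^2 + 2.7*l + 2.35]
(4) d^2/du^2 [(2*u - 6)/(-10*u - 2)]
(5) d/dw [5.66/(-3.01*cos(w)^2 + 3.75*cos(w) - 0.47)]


(1) = -14
(2) = -18.54*d - 5.56
(3) = -0.8*l^3 + 8.04*l^2 - 11.28*l + 2.7
(4) = 160/(5*u + 1)^3
(5) = (21.225 - 34.0732*cos(w))*sin(w)/(3.01*cos(w)^2 - 3.75*cos(w) + 0.47)^2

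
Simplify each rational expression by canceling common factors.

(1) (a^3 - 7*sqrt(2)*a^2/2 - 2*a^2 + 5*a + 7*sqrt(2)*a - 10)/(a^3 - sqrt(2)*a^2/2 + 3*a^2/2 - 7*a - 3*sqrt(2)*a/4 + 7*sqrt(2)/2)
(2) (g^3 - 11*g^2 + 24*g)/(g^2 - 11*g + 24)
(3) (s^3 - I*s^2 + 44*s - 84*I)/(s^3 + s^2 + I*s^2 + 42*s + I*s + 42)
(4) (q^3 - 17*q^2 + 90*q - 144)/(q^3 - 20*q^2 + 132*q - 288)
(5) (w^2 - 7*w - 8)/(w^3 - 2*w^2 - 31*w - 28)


(1) = (8*a^2 - 28*sqrt(2)*a + 40)/(8*a^2 + a*(28 - 4*sqrt(2)) - 14*sqrt(2))
(2) = g
(3) = (s - 2*I)/(s + 1)
(4) = (q - 3)/(q - 6)
(5) = (w - 8)/(w^2 - 3*w - 28)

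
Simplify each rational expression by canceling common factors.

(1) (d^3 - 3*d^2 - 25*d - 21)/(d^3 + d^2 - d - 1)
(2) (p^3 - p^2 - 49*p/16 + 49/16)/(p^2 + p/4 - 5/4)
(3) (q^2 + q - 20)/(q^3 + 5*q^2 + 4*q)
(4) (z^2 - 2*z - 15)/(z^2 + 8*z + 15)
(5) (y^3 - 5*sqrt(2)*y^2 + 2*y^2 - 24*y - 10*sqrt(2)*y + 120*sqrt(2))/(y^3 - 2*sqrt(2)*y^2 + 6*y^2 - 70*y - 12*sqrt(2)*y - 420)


(1) = (d^2 - 4*d - 21)/(d^2 - 1)
(2) = (16*p^2 - 49)/(16*p + 20)
(3) = (q^2 + q - 20)/(q^3 + 5*q^2 + 4*q)
(4) = (z - 5)/(z + 5)
(5) = (y^2 + y*(-5*sqrt(2) - 4) + 20*sqrt(2))/(y^2 - 2*sqrt(2)*y - 70)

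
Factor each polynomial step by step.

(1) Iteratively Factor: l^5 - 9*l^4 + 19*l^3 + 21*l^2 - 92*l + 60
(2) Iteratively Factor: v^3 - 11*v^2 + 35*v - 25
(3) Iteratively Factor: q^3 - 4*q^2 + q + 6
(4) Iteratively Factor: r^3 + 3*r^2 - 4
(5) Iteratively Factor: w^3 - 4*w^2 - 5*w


(1) = (l - 1)*(l^4 - 8*l^3 + 11*l^2 + 32*l - 60) = (l - 3)*(l - 1)*(l^3 - 5*l^2 - 4*l + 20) = (l - 3)*(l - 2)*(l - 1)*(l^2 - 3*l - 10) = (l - 5)*(l - 3)*(l - 2)*(l - 1)*(l + 2)
(2) = (v - 5)*(v^2 - 6*v + 5) = (v - 5)*(v - 1)*(v - 5)
(3) = (q - 3)*(q^2 - q - 2) = (q - 3)*(q - 2)*(q + 1)
(4) = (r - 1)*(r^2 + 4*r + 4) = (r - 1)*(r + 2)*(r + 2)
(5) = (w - 5)*(w^2 + w) = (w - 5)*(w + 1)*(w)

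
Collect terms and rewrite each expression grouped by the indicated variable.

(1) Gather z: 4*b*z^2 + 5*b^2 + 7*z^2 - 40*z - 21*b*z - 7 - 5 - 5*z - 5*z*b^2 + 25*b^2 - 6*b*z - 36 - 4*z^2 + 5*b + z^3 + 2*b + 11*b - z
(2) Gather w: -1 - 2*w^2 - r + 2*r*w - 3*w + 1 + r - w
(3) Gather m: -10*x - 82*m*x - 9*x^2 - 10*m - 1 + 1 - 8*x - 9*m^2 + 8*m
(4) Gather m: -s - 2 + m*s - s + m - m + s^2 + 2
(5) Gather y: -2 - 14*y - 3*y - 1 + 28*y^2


(1) = 30*b^2 + 18*b + z^3 + z^2*(4*b + 3) + z*(-5*b^2 - 27*b - 46) - 48
(2) = -2*w^2 + w*(2*r - 4)
(3) = -9*m^2 + m*(-82*x - 2) - 9*x^2 - 18*x
(4) = m*s + s^2 - 2*s
(5) = 28*y^2 - 17*y - 3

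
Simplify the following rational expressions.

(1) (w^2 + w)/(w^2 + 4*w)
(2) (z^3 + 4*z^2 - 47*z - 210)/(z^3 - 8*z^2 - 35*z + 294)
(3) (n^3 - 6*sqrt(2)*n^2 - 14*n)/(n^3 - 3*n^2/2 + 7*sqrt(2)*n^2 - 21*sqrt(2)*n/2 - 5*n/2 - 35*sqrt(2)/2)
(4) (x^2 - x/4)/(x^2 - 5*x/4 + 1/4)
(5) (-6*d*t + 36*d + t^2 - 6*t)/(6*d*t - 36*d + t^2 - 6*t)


(1) = (w + 1)/(w + 4)
(2) = (z + 5)/(z - 7)
(3) = (2*n^3 - 12*sqrt(2)*n^2 - 28*n)/(2*n^3 + n^2*(-3 + 14*sqrt(2)) + n*(-21*sqrt(2) - 5) - 35*sqrt(2))
(4) = x/(x - 1)
(5) = (-6*d + t)/(6*d + t)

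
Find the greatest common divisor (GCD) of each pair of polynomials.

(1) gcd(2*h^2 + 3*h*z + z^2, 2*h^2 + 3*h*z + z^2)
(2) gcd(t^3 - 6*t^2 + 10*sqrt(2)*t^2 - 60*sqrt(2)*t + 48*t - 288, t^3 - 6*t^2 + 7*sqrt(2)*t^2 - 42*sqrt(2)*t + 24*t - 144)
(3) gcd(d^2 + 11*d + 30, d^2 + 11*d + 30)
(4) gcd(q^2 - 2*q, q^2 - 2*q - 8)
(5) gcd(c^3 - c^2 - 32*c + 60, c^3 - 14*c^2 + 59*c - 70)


(1) = gcd((h + z)*(2*h + z), (h + z)*(2*h + z)) = 2*h^2 + 3*h*z + z^2
(2) = t^2 + t*(-6 + 4*sqrt(2)) - 24*sqrt(2)
(3) = d^2 + 11*d + 30
(4) = gcd(q*(q - 2), (q - 4)*(q + 2)) = 1
(5) = gcd((c - 5)*(c - 2)*(c + 6), (c - 7)*(c - 5)*(c - 2)) = c^2 - 7*c + 10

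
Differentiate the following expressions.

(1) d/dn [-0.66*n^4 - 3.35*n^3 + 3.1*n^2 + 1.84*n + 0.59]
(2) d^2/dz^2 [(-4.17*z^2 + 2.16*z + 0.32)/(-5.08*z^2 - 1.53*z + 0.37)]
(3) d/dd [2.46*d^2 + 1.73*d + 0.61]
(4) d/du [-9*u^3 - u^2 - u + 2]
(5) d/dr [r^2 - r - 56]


(1) = -2.64*n^3 - 10.05*n^2 + 6.2*n + 1.84
(2) = (-176.305464*z^3 - 2.520696*z^2 - 39.282624*z - 4.004926)/(131.096512*z^6 + 118.451376*z^5 + 7.030212*z^4 - 13.673151*z^3 - 0.512043*z^2 + 0.628371*z - 0.050653)
(3) = 4.92*d + 1.73
(4) = -27*u^2 - 2*u - 1
(5) = 2*r - 1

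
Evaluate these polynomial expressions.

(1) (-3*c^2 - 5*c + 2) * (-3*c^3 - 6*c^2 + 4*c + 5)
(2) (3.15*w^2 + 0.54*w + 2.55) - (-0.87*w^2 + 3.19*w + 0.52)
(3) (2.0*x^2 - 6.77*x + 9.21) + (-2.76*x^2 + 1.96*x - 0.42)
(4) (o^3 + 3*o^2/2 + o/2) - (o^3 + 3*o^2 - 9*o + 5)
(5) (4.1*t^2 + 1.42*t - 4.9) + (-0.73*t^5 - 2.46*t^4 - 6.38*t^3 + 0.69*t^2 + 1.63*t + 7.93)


(1) = 9*c^5 + 33*c^4 + 12*c^3 - 47*c^2 - 17*c + 10
(2) = 4.02*w^2 - 2.65*w + 2.03
(3) = -0.76*x^2 - 4.81*x + 8.79
(4) = -3*o^2/2 + 19*o/2 - 5
(5) = -0.73*t^5 - 2.46*t^4 - 6.38*t^3 + 4.79*t^2 + 3.05*t + 3.03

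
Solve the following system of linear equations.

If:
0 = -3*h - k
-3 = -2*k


Then:
h = -1/2
k = 3/2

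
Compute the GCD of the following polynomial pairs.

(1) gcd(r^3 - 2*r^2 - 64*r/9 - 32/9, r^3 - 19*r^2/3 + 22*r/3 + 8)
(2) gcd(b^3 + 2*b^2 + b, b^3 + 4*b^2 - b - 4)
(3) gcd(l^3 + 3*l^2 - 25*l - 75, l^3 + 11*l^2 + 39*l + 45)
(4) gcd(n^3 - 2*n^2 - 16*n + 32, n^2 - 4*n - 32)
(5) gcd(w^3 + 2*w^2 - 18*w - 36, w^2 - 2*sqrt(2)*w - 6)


(1) = gcd((r - 4)*(r + 2/3)*(r + 4/3), (r - 4)*(r - 3)*(r + 2/3)) = r^2 - 10*r/3 - 8/3
(2) = gcd(b*(b + 1)^2, (b - 1)*(b + 1)*(b + 4)) = b + 1
(3) = gcd((l - 5)*(l + 3)*(l + 5), (l + 3)^2*(l + 5)) = l^2 + 8*l + 15
(4) = gcd((n - 4)*(n - 2)*(n + 4), (n - 8)*(n + 4)) = n + 4
(5) = gcd((w + 2)*(w - 3*sqrt(2))*(w + 3*sqrt(2)), (w - 3*sqrt(2))*(w + sqrt(2))) = w - 3*sqrt(2)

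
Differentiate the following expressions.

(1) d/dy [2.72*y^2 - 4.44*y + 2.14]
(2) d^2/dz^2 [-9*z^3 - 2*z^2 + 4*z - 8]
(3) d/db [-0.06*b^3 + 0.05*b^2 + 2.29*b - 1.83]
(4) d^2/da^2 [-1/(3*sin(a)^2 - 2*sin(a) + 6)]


(1) = 5.44*y - 4.44
(2) = -54*z - 4
(3) = -0.18*b^2 + 0.1*b + 2.29
(4) = 2*(18*sin(a)^4 - 9*sin(a)^3 - 61*sin(a)^2 + 24*sin(a) + 14)/(3*sin(a)^2 - 2*sin(a) + 6)^3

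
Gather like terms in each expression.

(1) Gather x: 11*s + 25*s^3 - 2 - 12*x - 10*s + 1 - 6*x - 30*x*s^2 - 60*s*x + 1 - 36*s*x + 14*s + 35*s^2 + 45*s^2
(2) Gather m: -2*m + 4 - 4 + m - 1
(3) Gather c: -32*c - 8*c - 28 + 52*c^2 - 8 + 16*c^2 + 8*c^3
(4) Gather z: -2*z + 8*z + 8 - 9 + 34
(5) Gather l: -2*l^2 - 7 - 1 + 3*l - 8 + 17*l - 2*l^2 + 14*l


(1) = 25*s^3 + 80*s^2 + 15*s + x*(-30*s^2 - 96*s - 18)
(2) = -m - 1
(3) = 8*c^3 + 68*c^2 - 40*c - 36
(4) = 6*z + 33
(5) = -4*l^2 + 34*l - 16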